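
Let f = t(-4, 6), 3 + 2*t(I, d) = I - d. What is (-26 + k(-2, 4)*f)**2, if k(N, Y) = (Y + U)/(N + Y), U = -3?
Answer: 13689/16 ≈ 855.56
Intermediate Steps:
t(I, d) = -3/2 + I/2 - d/2 (t(I, d) = -3/2 + (I - d)/2 = -3/2 + (I/2 - d/2) = -3/2 + I/2 - d/2)
f = -13/2 (f = -3/2 + (1/2)*(-4) - 1/2*6 = -3/2 - 2 - 3 = -13/2 ≈ -6.5000)
k(N, Y) = (-3 + Y)/(N + Y) (k(N, Y) = (Y - 3)/(N + Y) = (-3 + Y)/(N + Y))
(-26 + k(-2, 4)*f)**2 = (-26 + ((-3 + 4)/(-2 + 4))*(-13/2))**2 = (-26 + (1/2)*(-13/2))**2 = (-26 - 13/4)**2 = (-117/4)**2 = 13689/16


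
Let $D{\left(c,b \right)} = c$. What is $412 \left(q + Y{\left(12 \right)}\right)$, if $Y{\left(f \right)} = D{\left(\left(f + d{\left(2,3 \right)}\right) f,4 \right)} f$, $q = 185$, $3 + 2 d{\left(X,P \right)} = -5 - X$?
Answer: $491516$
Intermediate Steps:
$d{\left(X,P \right)} = -4 - \frac{X}{2}$ ($d{\left(X,P \right)} = - \frac{3}{2} + \frac{-5 - X}{2} = - \frac{3}{2} - \left(\frac{5}{2} + \frac{X}{2}\right) = -4 - \frac{X}{2}$)
$Y{\left(f \right)} = f^{2} \left(-5 + f\right)$ ($Y{\left(f \right)} = \left(f - 5\right) f f = \left(-5 + f\right) f f = f \left(-5 + f\right) f = f^{2} \left(-5 + f\right)$)
$412 \left(q + Y{\left(12 \right)}\right) = 412 \left(185 + 12^{2} \left(-5 + 12\right)\right) = 412 \left(185 + 144 \cdot 7\right) = 412 \left(185 + 1008\right) = 412 \cdot 1193 = 491516$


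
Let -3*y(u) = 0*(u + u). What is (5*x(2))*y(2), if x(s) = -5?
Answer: 0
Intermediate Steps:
y(u) = 0 (y(u) = -0*(u + u) = -0*2*u = -1/3*0 = 0)
(5*x(2))*y(2) = (5*(-5))*0 = -25*0 = 0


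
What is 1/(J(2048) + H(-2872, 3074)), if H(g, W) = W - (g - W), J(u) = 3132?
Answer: 1/12152 ≈ 8.2291e-5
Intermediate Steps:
H(g, W) = -g + 2*W (H(g, W) = W + (W - g) = -g + 2*W)
1/(J(2048) + H(-2872, 3074)) = 1/(3132 + (-1*(-2872) + 2*3074)) = 1/(3132 + (2872 + 6148)) = 1/(3132 + 9020) = 1/12152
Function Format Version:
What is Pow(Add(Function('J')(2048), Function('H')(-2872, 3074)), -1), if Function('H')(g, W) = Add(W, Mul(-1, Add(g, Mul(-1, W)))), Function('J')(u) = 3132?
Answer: Rational(1, 12152) ≈ 8.2291e-5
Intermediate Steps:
Function('H')(g, W) = Add(Mul(-1, g), Mul(2, W)) (Function('H')(g, W) = Add(W, Add(W, Mul(-1, g))) = Add(Mul(-1, g), Mul(2, W)))
Pow(Add(Function('J')(2048), Function('H')(-2872, 3074)), -1) = Pow(Add(3132, Add(Mul(-1, -2872), Mul(2, 3074))), -1) = Pow(Add(3132, Add(2872, 6148)), -1) = Pow(Add(3132, 9020), -1) = Pow(12152, -1) = Rational(1, 12152)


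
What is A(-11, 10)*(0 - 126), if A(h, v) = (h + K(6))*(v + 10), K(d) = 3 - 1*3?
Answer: 27720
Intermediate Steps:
K(d) = 0 (K(d) = 3 - 3 = 0)
A(h, v) = h*(10 + v) (A(h, v) = (h + 0)*(v + 10) = h*(10 + v))
A(-11, 10)*(0 - 126) = (-11*(10 + 10))*(0 - 126) = -11*20*(-126) = -220*(-126) = 27720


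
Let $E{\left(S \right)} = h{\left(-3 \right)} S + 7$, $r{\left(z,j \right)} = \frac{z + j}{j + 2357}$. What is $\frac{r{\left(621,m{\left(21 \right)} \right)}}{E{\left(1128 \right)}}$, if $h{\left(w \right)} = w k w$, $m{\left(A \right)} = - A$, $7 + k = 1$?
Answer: $- \frac{15}{3556852} \approx -4.2172 \cdot 10^{-6}$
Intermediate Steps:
$k = -6$ ($k = -7 + 1 = -6$)
$h{\left(w \right)} = - 6 w^{2}$ ($h{\left(w \right)} = w \left(-6\right) w = - 6 w w = - 6 w^{2}$)
$r{\left(z,j \right)} = \frac{j + z}{2357 + j}$
$E{\left(S \right)} = 7 - 54 S$ ($E{\left(S \right)} = - 6 \left(-3\right)^{2} S + 7 = \left(-6\right) 9 S + 7 = - 54 S + 7 = 7 - 54 S$)
$\frac{r{\left(621,m{\left(21 \right)} \right)}}{E{\left(1128 \right)}} = \frac{\frac{1}{2357 - 21} \left(\left(-1\right) 21 + 621\right)}{7 - 60912} = \frac{\frac{1}{2357 - 21} \left(-21 + 621\right)}{7 - 60912} = \frac{\frac{1}{2336} \cdot 600}{-60905} = \frac{1}{2336} \cdot 600 \left(- \frac{1}{60905}\right) = \frac{75}{292} \left(- \frac{1}{60905}\right) = - \frac{15}{3556852}$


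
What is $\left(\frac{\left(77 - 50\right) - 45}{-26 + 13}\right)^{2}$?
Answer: $\frac{324}{169} \approx 1.9172$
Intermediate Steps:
$\left(\frac{\left(77 - 50\right) - 45}{-26 + 13}\right)^{2} = \left(\frac{27 - 45}{-13}\right)^{2} = \left(\left(-18\right) \left(- \frac{1}{13}\right)\right)^{2} = \left(\frac{18}{13}\right)^{2} = \frac{324}{169}$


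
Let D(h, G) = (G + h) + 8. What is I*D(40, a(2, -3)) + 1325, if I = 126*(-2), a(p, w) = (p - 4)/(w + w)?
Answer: -10855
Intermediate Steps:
a(p, w) = (-4 + p)/(2*w) (a(p, w) = (-4 + p)/((2*w)) = (-4 + p)*(1/(2*w)) = (-4 + p)/(2*w))
I = -252
D(h, G) = 8 + G + h
I*D(40, a(2, -3)) + 1325 = -252*(8 + (1/2)*(-4 + 2)/(-3) + 40) + 1325 = -252*(8 + (1/2)*(-1/3)*(-2) + 40) + 1325 = -252*(8 + 1/3 + 40) + 1325 = -252*145/3 + 1325 = -12180 + 1325 = -10855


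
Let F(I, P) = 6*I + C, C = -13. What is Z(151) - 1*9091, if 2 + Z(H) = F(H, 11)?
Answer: -8200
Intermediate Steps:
F(I, P) = -13 + 6*I (F(I, P) = 6*I - 13 = -13 + 6*I)
Z(H) = -15 + 6*H (Z(H) = -2 + (-13 + 6*H) = -15 + 6*H)
Z(151) - 1*9091 = (-15 + 6*151) - 1*9091 = (-15 + 906) - 9091 = 891 - 9091 = -8200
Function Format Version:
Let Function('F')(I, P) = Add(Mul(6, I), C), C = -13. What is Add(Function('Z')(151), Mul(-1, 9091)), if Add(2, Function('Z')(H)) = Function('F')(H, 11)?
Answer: -8200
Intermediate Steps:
Function('F')(I, P) = Add(-13, Mul(6, I)) (Function('F')(I, P) = Add(Mul(6, I), -13) = Add(-13, Mul(6, I)))
Function('Z')(H) = Add(-15, Mul(6, H)) (Function('Z')(H) = Add(-2, Add(-13, Mul(6, H))) = Add(-15, Mul(6, H)))
Add(Function('Z')(151), Mul(-1, 9091)) = Add(Add(-15, Mul(6, 151)), Mul(-1, 9091)) = Add(Add(-15, 906), -9091) = Add(891, -9091) = -8200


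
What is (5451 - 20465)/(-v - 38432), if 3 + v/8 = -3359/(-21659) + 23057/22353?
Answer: 3634466207889/9299792114068 ≈ 0.39081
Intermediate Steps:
v = -7023644728/484143627 (v = -24 + 8*(-3359/(-21659) + 23057/22353) = -24 + 8*(-3359*(-1/21659) + 23057*(1/22353)) = -24 + 8*(3359/21659 + 23057/22353) = -24 + 8*(574475290/484143627) = -24 + 4595802320/484143627 = -7023644728/484143627 ≈ -14.507)
(5451 - 20465)/(-v - 38432) = (5451 - 20465)/(-1*(-7023644728/484143627) - 38432) = -15014/(7023644728/484143627 - 38432) = -15014/(-18599584228136/484143627) = -15014*(-484143627/18599584228136) = 3634466207889/9299792114068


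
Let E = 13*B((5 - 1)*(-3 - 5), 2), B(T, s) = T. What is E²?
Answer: 173056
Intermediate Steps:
E = -416 (E = 13*((5 - 1)*(-3 - 5)) = 13*(4*(-8)) = 13*(-32) = -416)
E² = (-416)² = 173056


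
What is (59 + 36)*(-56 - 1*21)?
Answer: -7315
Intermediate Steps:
(59 + 36)*(-56 - 1*21) = 95*(-56 - 21) = 95*(-77) = -7315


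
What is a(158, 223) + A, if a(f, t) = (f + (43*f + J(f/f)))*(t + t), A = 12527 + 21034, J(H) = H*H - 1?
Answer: 3134153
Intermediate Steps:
J(H) = -1 + H² (J(H) = H² - 1 = -1 + H²)
A = 33561
a(f, t) = 88*f*t (a(f, t) = (f + (43*f + (-1 + (f/f)²)))*(t + t) = (f + (43*f + (-1 + 1²)))*(2*t) = (f + (43*f + (-1 + 1)))*(2*t) = (f + (43*f + 0))*(2*t) = (f + 43*f)*(2*t) = (44*f)*(2*t) = 88*f*t)
a(158, 223) + A = 88*158*223 + 33561 = 3100592 + 33561 = 3134153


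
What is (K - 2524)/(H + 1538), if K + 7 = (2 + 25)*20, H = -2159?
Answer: 1991/621 ≈ 3.2061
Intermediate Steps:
K = 533 (K = -7 + (2 + 25)*20 = -7 + 27*20 = -7 + 540 = 533)
(K - 2524)/(H + 1538) = (533 - 2524)/(-2159 + 1538) = -1991/(-621) = -1991*(-1/621) = 1991/621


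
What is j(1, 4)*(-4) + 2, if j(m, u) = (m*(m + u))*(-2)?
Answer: 42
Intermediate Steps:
j(m, u) = -2*m*(m + u)
j(1, 4)*(-4) + 2 = -2*1*(1 + 4)*(-4) + 2 = -2*1*5*(-4) + 2 = -10*(-4) + 2 = 40 + 2 = 42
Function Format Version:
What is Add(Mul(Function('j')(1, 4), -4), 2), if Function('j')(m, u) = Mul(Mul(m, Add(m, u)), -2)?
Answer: 42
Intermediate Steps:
Function('j')(m, u) = Mul(-2, m, Add(m, u))
Add(Mul(Function('j')(1, 4), -4), 2) = Add(Mul(Mul(-2, 1, Add(1, 4)), -4), 2) = Add(Mul(Mul(-2, 1, 5), -4), 2) = Add(Mul(-10, -4), 2) = Add(40, 2) = 42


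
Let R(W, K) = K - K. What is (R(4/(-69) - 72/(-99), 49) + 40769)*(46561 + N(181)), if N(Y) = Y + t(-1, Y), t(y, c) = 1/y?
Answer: 1905583829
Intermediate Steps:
N(Y) = -1 + Y (N(Y) = Y + 1/(-1) = Y - 1 = -1 + Y)
R(W, K) = 0
(R(4/(-69) - 72/(-99), 49) + 40769)*(46561 + N(181)) = (0 + 40769)*(46561 + (-1 + 181)) = 40769*(46561 + 180) = 40769*46741 = 1905583829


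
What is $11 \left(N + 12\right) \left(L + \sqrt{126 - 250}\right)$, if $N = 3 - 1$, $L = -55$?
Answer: $-8470 + 308 i \sqrt{31} \approx -8470.0 + 1714.9 i$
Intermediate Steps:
$N = 2$
$11 \left(N + 12\right) \left(L + \sqrt{126 - 250}\right) = 11 \left(2 + 12\right) \left(-55 + \sqrt{126 - 250}\right) = 11 \cdot 14 \left(-55 + \sqrt{-124}\right) = 154 \left(-55 + 2 i \sqrt{31}\right) = -8470 + 308 i \sqrt{31}$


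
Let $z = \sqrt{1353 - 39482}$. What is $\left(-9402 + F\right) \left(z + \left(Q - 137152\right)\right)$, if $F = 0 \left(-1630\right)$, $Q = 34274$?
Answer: $967258956 - 9402 i \sqrt{38129} \approx 9.6726 \cdot 10^{8} - 1.8359 \cdot 10^{6} i$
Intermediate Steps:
$F = 0$
$z = i \sqrt{38129}$ ($z = \sqrt{-38129} = i \sqrt{38129} \approx 195.27 i$)
$\left(-9402 + F\right) \left(z + \left(Q - 137152\right)\right) = \left(-9402 + 0\right) \left(i \sqrt{38129} + \left(34274 - 137152\right)\right) = - 9402 \left(i \sqrt{38129} + \left(34274 - 137152\right)\right) = - 9402 \left(i \sqrt{38129} - 102878\right) = - 9402 \left(-102878 + i \sqrt{38129}\right) = 967258956 - 9402 i \sqrt{38129}$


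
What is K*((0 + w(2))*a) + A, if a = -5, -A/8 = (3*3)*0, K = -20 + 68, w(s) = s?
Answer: -480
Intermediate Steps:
K = 48
A = 0 (A = -8*3*3*0 = -72*0 = -8*0 = 0)
K*((0 + w(2))*a) + A = 48*((0 + 2)*(-5)) + 0 = 48*(2*(-5)) + 0 = 48*(-10) + 0 = -480 + 0 = -480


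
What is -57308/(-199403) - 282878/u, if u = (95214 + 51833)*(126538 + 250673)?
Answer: 3178689176289602/11060434939087551 ≈ 0.28739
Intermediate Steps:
u = 55467745917 (u = 147047*377211 = 55467745917)
-57308/(-199403) - 282878/u = -57308/(-199403) - 282878/55467745917 = -57308*(-1/199403) - 282878*1/55467745917 = 57308/199403 - 282878/55467745917 = 3178689176289602/11060434939087551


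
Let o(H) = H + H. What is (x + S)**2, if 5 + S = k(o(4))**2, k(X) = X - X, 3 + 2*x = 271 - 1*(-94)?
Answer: 30976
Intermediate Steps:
x = 181 (x = -3/2 + (271 - 1*(-94))/2 = -3/2 + (271 + 94)/2 = -3/2 + (1/2)*365 = -3/2 + 365/2 = 181)
o(H) = 2*H
k(X) = 0
S = -5 (S = -5 + 0**2 = -5 + 0 = -5)
(x + S)**2 = (181 - 5)**2 = 176**2 = 30976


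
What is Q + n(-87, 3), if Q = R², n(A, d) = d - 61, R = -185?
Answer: 34167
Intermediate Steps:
n(A, d) = -61 + d
Q = 34225 (Q = (-185)² = 34225)
Q + n(-87, 3) = 34225 + (-61 + 3) = 34225 - 58 = 34167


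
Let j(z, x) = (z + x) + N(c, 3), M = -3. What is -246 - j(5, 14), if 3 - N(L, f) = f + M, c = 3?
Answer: -268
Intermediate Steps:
N(L, f) = 6 - f (N(L, f) = 3 - (f - 3) = 3 - (-3 + f) = 3 + (3 - f) = 6 - f)
j(z, x) = 3 + x + z (j(z, x) = (z + x) + (6 - 1*3) = (x + z) + (6 - 3) = (x + z) + 3 = 3 + x + z)
-246 - j(5, 14) = -246 - (3 + 14 + 5) = -246 - 1*22 = -246 - 22 = -268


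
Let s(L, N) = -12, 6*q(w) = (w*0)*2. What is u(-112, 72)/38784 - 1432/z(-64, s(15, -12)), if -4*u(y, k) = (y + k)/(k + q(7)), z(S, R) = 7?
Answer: -1999392733/9773568 ≈ -204.57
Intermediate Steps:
q(w) = 0 (q(w) = ((w*0)*2)/6 = (0*2)/6 = (1/6)*0 = 0)
u(y, k) = -(k + y)/(4*k) (u(y, k) = -(y + k)/(4*(k + 0)) = -(k + y)/(4*k))
u(-112, 72)/38784 - 1432/z(-64, s(15, -12)) = ((1/4)*(-1*72 - 1*(-112))/72)/38784 - 1432/7 = ((1/4)*(1/72)*(-72 + 112))*(1/38784) - 1432*1/7 = ((1/4)*(1/72)*40)*(1/38784) - 1432/7 = (5/36)*(1/38784) - 1432/7 = 5/1396224 - 1432/7 = -1999392733/9773568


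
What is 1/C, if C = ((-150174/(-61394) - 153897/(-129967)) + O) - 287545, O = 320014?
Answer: 3989596999/129552707968869 ≈ 3.0795e-5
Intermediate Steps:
C = 129552707968869/3989596999 (C = ((-150174/(-61394) - 153897/(-129967)) + 320014) - 287545 = ((-150174*(-1/61394) - 153897*(-1/129967)) + 320014) - 287545 = ((75087/30697 + 153897/129967) + 320014) - 287545 = (14483008338/3989596999 + 320014) - 287545 = 1276741377046324/3989596999 - 287545 = 129552707968869/3989596999 ≈ 32473.)
1/C = 1/(129552707968869/3989596999) = 3989596999/129552707968869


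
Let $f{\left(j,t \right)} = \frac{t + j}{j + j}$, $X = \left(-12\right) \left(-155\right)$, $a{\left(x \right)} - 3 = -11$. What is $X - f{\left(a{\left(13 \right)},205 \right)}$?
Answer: $\frac{29957}{16} \approx 1872.3$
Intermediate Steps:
$a{\left(x \right)} = -8$ ($a{\left(x \right)} = 3 - 11 = -8$)
$X = 1860$
$f{\left(j,t \right)} = \frac{j + t}{2 j}$
$X - f{\left(a{\left(13 \right)},205 \right)} = 1860 - \frac{-8 + 205}{2 \left(-8\right)} = 1860 - \frac{1}{2} \left(- \frac{1}{8}\right) 197 = 1860 - - \frac{197}{16} = 1860 + \frac{197}{16} = \frac{29957}{16}$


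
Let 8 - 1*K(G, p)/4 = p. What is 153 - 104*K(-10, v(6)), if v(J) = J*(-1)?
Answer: -5671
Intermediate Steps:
v(J) = -J
K(G, p) = 32 - 4*p
153 - 104*K(-10, v(6)) = 153 - 104*(32 - (-4)*6) = 153 - 104*(32 - 4*(-6)) = 153 - 104*(32 + 24) = 153 - 104*56 = 153 - 5824 = -5671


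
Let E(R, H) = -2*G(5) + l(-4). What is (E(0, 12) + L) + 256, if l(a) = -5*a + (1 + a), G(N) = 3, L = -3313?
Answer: -3046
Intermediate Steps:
l(a) = 1 - 4*a
E(R, H) = 11 (E(R, H) = -2*3 + (1 - 4*(-4)) = -6 + (1 + 16) = -6 + 17 = 11)
(E(0, 12) + L) + 256 = (11 - 3313) + 256 = -3302 + 256 = -3046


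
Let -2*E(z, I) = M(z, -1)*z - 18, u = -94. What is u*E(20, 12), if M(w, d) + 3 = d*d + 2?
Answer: -846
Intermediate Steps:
M(w, d) = -1 + d**2 (M(w, d) = -3 + (d*d + 2) = -3 + (d**2 + 2) = -3 + (2 + d**2) = -1 + d**2)
E(z, I) = 9 (E(z, I) = -((-1 + (-1)**2)*z - 18)/2 = -((-1 + 1)*z - 18)/2 = -(0*z - 18)/2 = -(0 - 18)/2 = -1/2*(-18) = 9)
u*E(20, 12) = -94*9 = -846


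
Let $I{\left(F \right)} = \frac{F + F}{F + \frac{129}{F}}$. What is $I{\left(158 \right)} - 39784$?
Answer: $- \frac{998249984}{25093} \approx -39782.0$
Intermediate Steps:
$I{\left(F \right)} = \frac{2 F}{F + \frac{129}{F}}$
$I{\left(158 \right)} - 39784 = \frac{2 \cdot 158^{2}}{129 + 158^{2}} - 39784 = 2 \cdot 24964 \frac{1}{129 + 24964} - 39784 = 2 \cdot 24964 \cdot \frac{1}{25093} - 39784 = \frac{49928}{25093} - 39784 = - \frac{998249984}{25093}$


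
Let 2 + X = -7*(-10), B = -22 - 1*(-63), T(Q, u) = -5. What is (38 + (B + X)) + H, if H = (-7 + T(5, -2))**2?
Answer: 291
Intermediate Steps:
H = 144 (H = (-7 - 5)**2 = (-12)**2 = 144)
B = 41 (B = -22 + 63 = 41)
X = 68 (X = -2 - 7*(-10) = -2 + 70 = 68)
(38 + (B + X)) + H = (38 + (41 + 68)) + 144 = (38 + 109) + 144 = 147 + 144 = 291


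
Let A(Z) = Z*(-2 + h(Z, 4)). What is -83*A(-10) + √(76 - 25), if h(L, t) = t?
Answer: 1660 + √51 ≈ 1667.1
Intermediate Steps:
A(Z) = 2*Z (A(Z) = Z*(-2 + 4) = Z*2 = 2*Z)
-83*A(-10) + √(76 - 25) = -166*(-10) + √(76 - 25) = -83*(-20) + √51 = 1660 + √51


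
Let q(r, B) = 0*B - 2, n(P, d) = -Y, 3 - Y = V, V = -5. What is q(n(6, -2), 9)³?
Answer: -8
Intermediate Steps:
Y = 8 (Y = 3 - 1*(-5) = 3 + 5 = 8)
n(P, d) = -8 (n(P, d) = -1*8 = -8)
q(r, B) = -2 (q(r, B) = 0 - 2 = -2)
q(n(6, -2), 9)³ = (-2)³ = -8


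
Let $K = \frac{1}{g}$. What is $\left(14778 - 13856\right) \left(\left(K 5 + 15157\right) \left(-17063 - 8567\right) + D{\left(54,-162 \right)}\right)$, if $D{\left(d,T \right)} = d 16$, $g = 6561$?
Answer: $- \frac{2349967583885432}{6561} \approx -3.5817 \cdot 10^{11}$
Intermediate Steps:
$D{\left(d,T \right)} = 16 d$
$K = \frac{1}{6561} \approx 0.00015242$
$\left(14778 - 13856\right) \left(\left(K 5 + 15157\right) \left(-17063 - 8567\right) + D{\left(54,-162 \right)}\right) = \left(14778 - 13856\right) \left(\left(\frac{1}{6561} \cdot 5 + 15157\right) \left(-17063 - 8567\right) + 16 \cdot 54\right) = 922 \left(\left(\frac{5}{6561} + 15157\right) \left(-25630\right) + 864\right) = 922 \left(\frac{99445082}{6561} \left(-25630\right) + 864\right) = 922 \left(- \frac{2548777451660}{6561} + 864\right) = 922 \left(- \frac{2548771782956}{6561}\right) = - \frac{2349967583885432}{6561}$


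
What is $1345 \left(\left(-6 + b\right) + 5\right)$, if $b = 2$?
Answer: $1345$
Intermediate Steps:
$1345 \left(\left(-6 + b\right) + 5\right) = 1345 \left(\left(-6 + 2\right) + 5\right) = 1345 \left(-4 + 5\right) = 1345 \cdot 1 = 1345$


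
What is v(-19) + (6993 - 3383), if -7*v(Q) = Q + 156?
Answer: 25133/7 ≈ 3590.4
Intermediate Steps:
v(Q) = -156/7 - Q/7 (v(Q) = -(Q + 156)/7 = -(156 + Q)/7 = -156/7 - Q/7)
v(-19) + (6993 - 3383) = (-156/7 - ⅐*(-19)) + (6993 - 3383) = (-156/7 + 19/7) + 3610 = -137/7 + 3610 = 25133/7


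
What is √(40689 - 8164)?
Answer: 5*√1301 ≈ 180.35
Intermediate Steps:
√(40689 - 8164) = √32525 = 5*√1301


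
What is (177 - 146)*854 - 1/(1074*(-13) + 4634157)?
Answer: 122315042429/4620195 ≈ 26474.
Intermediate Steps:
(177 - 146)*854 - 1/(1074*(-13) + 4634157) = 31*854 - 1/(-13962 + 4634157) = 26474 - 1/4620195 = 122315042429/4620195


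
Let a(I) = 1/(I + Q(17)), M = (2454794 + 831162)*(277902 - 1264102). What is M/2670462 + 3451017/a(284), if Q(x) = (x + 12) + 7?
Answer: 1472909256673040/1335231 ≈ 1.1031e+9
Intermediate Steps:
M = -3240609807200 (M = 3285956*(-986200) = -3240609807200)
Q(x) = 19 + x (Q(x) = (12 + x) + 7 = 19 + x)
a(I) = 1/(36 + I) (a(I) = 1/(I + (19 + 17)) = 1/(I + 36) = 1/(36 + I))
M/2670462 + 3451017/a(284) = -3240609807200/2670462 + 3451017/(1/(36 + 284)) = -3240609807200*1/2670462 + 3451017/(1/320) = -1620304903600/1335231 + 3451017/(1/320) = -1620304903600/1335231 + 3451017*320 = -1620304903600/1335231 + 1104325440 = 1472909256673040/1335231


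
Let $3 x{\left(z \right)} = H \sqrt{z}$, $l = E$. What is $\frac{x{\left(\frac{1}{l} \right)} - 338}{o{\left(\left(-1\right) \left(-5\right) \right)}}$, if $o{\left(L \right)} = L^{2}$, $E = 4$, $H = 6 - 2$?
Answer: $- \frac{1012}{75} \approx -13.493$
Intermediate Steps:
$H = 4$
$l = 4$
$x{\left(z \right)} = \frac{4 \sqrt{z}}{3}$
$\frac{x{\left(\frac{1}{l} \right)} - 338}{o{\left(\left(-1\right) \left(-5\right) \right)}} = \frac{\frac{4 \sqrt{\frac{1}{4}}}{3} - 338}{\left(\left(-1\right) \left(-5\right)\right)^{2}} = \frac{\frac{4}{3 \cdot 2} - 338}{5^{2}} = \frac{\frac{4}{3} \cdot \frac{1}{2} - 338}{25} = \left(\frac{2}{3} - 338\right) \frac{1}{25} = \left(- \frac{1012}{3}\right) \frac{1}{25} = - \frac{1012}{75}$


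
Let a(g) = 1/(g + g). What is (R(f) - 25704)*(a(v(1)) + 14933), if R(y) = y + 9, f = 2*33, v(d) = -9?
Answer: -2296298599/6 ≈ -3.8272e+8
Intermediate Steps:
a(g) = 1/(2*g)
f = 66
R(y) = 9 + y
(R(f) - 25704)*(a(v(1)) + 14933) = ((9 + 66) - 25704)*((1/2)/(-9) + 14933) = (75 - 25704)*((1/2)*(-1/9) + 14933) = -25629*(-1/18 + 14933) = -25629*268793/18 = -2296298599/6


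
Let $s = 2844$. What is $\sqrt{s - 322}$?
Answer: $\sqrt{2522} \approx 50.22$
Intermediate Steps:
$\sqrt{s - 322} = \sqrt{2844 - 322} = \sqrt{2522}$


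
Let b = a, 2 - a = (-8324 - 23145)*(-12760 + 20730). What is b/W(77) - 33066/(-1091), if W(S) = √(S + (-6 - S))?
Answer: 33066/1091 - 41801322*I*√6 ≈ 30.308 - 1.0239e+8*I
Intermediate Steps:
a = 250807932 (a = 2 - (-8324 - 23145)*(-12760 + 20730) = 2 - (-31469)*7970 = 2 - 1*(-250807930) = 2 + 250807930 = 250807932)
W(S) = I*√6 (W(S) = √(-6) = I*√6)
b = 250807932
b/W(77) - 33066/(-1091) = 250807932/((I*√6)) - 33066/(-1091) = 250807932*(-I*√6/6) - 33066*(-1/1091) = -41801322*I*√6 + 33066/1091 = 33066/1091 - 41801322*I*√6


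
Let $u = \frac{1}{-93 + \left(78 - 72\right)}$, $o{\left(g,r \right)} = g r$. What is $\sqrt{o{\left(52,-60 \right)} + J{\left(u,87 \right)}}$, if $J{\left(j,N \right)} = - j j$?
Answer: $\frac{i \sqrt{23615281}}{87} \approx 55.857 i$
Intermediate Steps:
$u = - \frac{1}{87}$ ($u = \frac{1}{-93 + 6} = \frac{1}{-87} = - \frac{1}{87} \approx -0.011494$)
$J{\left(j,N \right)} = - j^{2}$
$\sqrt{o{\left(52,-60 \right)} + J{\left(u,87 \right)}} = \sqrt{52 \left(-60\right) - \left(- \frac{1}{87}\right)^{2}} = \sqrt{-3120 - \frac{1}{7569}} = \sqrt{- \frac{23615281}{7569}} = \frac{i \sqrt{23615281}}{87}$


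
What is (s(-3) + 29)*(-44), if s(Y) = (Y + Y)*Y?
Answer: -2068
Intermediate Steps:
s(Y) = 2*Y² (s(Y) = (2*Y)*Y = 2*Y²)
(s(-3) + 29)*(-44) = (2*(-3)² + 29)*(-44) = (2*9 + 29)*(-44) = (18 + 29)*(-44) = 47*(-44) = -2068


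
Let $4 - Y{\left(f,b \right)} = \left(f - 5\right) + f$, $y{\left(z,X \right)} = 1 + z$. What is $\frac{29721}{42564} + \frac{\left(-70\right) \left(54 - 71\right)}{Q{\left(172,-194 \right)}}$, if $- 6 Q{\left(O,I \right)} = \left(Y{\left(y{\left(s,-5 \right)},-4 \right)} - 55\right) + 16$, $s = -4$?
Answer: $\frac{4230837}{14188} \approx 298.2$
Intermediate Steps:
$Y{\left(f,b \right)} = 9 - 2 f$ ($Y{\left(f,b \right)} = 4 - \left(\left(f - 5\right) + f\right) = 4 - \left(\left(-5 + f\right) + f\right) = 4 - \left(-5 + 2 f\right) = 9 - 2 f$)
$Q{\left(O,I \right)} = 4$ ($Q{\left(O,I \right)} = - \frac{\left(\left(9 - 2 \left(1 - 4\right)\right) - 55\right) + 16}{6} = - \frac{\left(\left(9 - -6\right) - 55\right) + 16}{6} = - \frac{\left(\left(9 + 6\right) - 55\right) + 16}{6} = - \frac{\left(15 - 55\right) + 16}{6} = - \frac{-40 + 16}{6} = \left(- \frac{1}{6}\right) \left(-24\right) = 4$)
$\frac{29721}{42564} + \frac{\left(-70\right) \left(54 - 71\right)}{Q{\left(172,-194 \right)}} = \frac{29721}{42564} + \frac{\left(-70\right) \left(54 - 71\right)}{4} = 29721 \cdot \frac{1}{42564} + \left(-70\right) \left(-17\right) \frac{1}{4} = \frac{9907}{14188} + 1190 \cdot \frac{1}{4} = \frac{9907}{14188} + \frac{595}{2} = \frac{4230837}{14188}$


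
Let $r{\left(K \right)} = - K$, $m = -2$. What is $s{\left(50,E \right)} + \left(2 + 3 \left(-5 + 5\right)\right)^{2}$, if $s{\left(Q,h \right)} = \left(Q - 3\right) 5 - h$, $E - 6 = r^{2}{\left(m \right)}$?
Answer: $229$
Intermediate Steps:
$E = 10$ ($E = 6 + \left(\left(-1\right) \left(-2\right)\right)^{2} = 6 + 2^{2} = 6 + 4 = 10$)
$s{\left(Q,h \right)} = -15 - h + 5 Q$ ($s{\left(Q,h \right)} = \left(-3 + Q\right) 5 - h = \left(-15 + 5 Q\right) - h = -15 - h + 5 Q$)
$s{\left(50,E \right)} + \left(2 + 3 \left(-5 + 5\right)\right)^{2} = \left(-15 - 10 + 5 \cdot 50\right) + \left(2 + 3 \left(-5 + 5\right)\right)^{2} = \left(-15 - 10 + 250\right) + \left(2 + 3 \cdot 0\right)^{2} = 225 + \left(2 + 0\right)^{2} = 225 + 2^{2} = 225 + 4 = 229$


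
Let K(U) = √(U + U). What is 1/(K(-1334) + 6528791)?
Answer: 6528791/42625111924349 - 2*I*√667/42625111924349 ≈ 1.5317e-7 - 1.2118e-12*I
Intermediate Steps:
K(U) = √2*√U (K(U) = √(2*U) = √2*√U)
1/(K(-1334) + 6528791) = 1/(√2*√(-1334) + 6528791) = 1/(√2*(I*√1334) + 6528791) = 1/(2*I*√667 + 6528791) = 1/(6528791 + 2*I*√667)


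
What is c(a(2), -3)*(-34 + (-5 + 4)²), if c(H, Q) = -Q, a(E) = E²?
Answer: -99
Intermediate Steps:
c(a(2), -3)*(-34 + (-5 + 4)²) = (-1*(-3))*(-34 + (-5 + 4)²) = 3*(-34 + (-1)²) = 3*(-34 + 1) = 3*(-33) = -99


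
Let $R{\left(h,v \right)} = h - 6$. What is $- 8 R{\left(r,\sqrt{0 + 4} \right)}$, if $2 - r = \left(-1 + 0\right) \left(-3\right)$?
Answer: $56$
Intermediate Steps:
$r = -1$ ($r = 2 - \left(-1 + 0\right) \left(-3\right) = 2 - \left(-1\right) \left(-3\right) = 2 - 3 = -1$)
$R{\left(h,v \right)} = -6 + h$ ($R{\left(h,v \right)} = h - 6 = -6 + h$)
$- 8 R{\left(r,\sqrt{0 + 4} \right)} = - 8 \left(-6 - 1\right) = \left(-8\right) \left(-7\right) = 56$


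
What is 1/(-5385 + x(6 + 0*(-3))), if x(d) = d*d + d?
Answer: -1/5343 ≈ -0.00018716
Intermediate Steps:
x(d) = d + d**2 (x(d) = d**2 + d = d + d**2)
1/(-5385 + x(6 + 0*(-3))) = 1/(-5385 + (6 + 0*(-3))*(1 + (6 + 0*(-3)))) = 1/(-5385 + (6 + 0)*(1 + (6 + 0))) = 1/(-5385 + 6*(1 + 6)) = 1/(-5385 + 6*7) = 1/(-5385 + 42) = 1/(-5343) = -1/5343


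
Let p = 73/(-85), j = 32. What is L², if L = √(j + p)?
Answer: 2647/85 ≈ 31.141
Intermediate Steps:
p = -73/85 (p = 73*(-1/85) = -73/85 ≈ -0.85882)
L = √224995/85 (L = √(32 - 73/85) = √(2647/85) = √224995/85 ≈ 5.5804)
L² = (√224995/85)² = 2647/85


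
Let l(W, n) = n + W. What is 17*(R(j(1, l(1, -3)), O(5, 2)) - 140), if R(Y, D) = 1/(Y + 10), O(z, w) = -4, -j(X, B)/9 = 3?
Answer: -2381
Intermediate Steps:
l(W, n) = W + n
j(X, B) = -27 (j(X, B) = -9*3 = -27)
R(Y, D) = 1/(10 + Y)
17*(R(j(1, l(1, -3)), O(5, 2)) - 140) = 17*(1/(10 - 27) - 140) = 17*(1/(-17) - 140) = 17*(-1/17 - 140) = 17*(-2381/17) = -2381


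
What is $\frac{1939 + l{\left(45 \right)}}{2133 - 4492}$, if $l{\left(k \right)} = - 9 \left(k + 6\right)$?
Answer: $- \frac{1480}{2359} \approx -0.62738$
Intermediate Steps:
$l{\left(k \right)} = -54 - 9 k$ ($l{\left(k \right)} = - 9 \left(6 + k\right) = -54 - 9 k$)
$\frac{1939 + l{\left(45 \right)}}{2133 - 4492} = \frac{1939 - 459}{2133 - 4492} = \frac{1939 - 459}{-2359} = \left(1939 - 459\right) \left(- \frac{1}{2359}\right) = 1480 \left(- \frac{1}{2359}\right) = - \frac{1480}{2359}$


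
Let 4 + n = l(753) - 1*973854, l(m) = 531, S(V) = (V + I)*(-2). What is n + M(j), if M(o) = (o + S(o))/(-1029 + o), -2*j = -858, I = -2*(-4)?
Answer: -116799151/120 ≈ -9.7333e+5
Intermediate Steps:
I = 8
j = 429 (j = -1/2*(-858) = 429)
S(V) = -16 - 2*V (S(V) = (V + 8)*(-2) = (8 + V)*(-2) = -16 - 2*V)
M(o) = (-16 - o)/(-1029 + o) (M(o) = (o + (-16 - 2*o))/(-1029 + o) = (-16 - o)/(-1029 + o))
n = -973327 (n = -4 + (531 - 1*973854) = -4 + (531 - 973854) = -4 - 973323 = -973327)
n + M(j) = -973327 + (-16 - 1*429)/(-1029 + 429) = -973327 + (-16 - 429)/(-600) = -973327 - 1/600*(-445) = -973327 + 89/120 = -116799151/120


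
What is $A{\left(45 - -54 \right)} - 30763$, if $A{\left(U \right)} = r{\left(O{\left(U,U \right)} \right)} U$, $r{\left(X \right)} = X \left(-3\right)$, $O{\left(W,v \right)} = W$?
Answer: $-60166$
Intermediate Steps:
$r{\left(X \right)} = - 3 X$
$A{\left(U \right)} = - 3 U^{2}$ ($A{\left(U \right)} = - 3 U U = - 3 U^{2}$)
$A{\left(45 - -54 \right)} - 30763 = - 3 \left(45 - -54\right)^{2} - 30763 = - 3 \left(45 + 54\right)^{2} - 30763 = - 3 \cdot 99^{2} - 30763 = \left(-3\right) 9801 - 30763 = -29403 - 30763 = -60166$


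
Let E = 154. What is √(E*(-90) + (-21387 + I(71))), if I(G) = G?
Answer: 2*I*√8794 ≈ 187.55*I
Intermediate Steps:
√(E*(-90) + (-21387 + I(71))) = √(154*(-90) + (-21387 + 71)) = √(-13860 - 21316) = √(-35176) = 2*I*√8794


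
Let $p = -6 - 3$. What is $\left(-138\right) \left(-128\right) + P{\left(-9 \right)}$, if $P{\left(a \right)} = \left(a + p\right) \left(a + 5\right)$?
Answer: $17736$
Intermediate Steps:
$p = -9$
$P{\left(a \right)} = \left(-9 + a\right) \left(5 + a\right)$ ($P{\left(a \right)} = \left(a - 9\right) \left(a + 5\right) = \left(-9 + a\right) \left(5 + a\right)$)
$\left(-138\right) \left(-128\right) + P{\left(-9 \right)} = \left(-138\right) \left(-128\right) - \left(9 - 81\right) = 17664 + \left(-45 + 81 + 36\right) = 17664 + 72 = 17736$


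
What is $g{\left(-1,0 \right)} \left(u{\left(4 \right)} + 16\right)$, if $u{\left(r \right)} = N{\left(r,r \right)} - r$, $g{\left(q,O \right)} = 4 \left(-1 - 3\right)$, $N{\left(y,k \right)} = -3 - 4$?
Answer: $-80$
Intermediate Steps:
$N{\left(y,k \right)} = -7$ ($N{\left(y,k \right)} = -3 - 4 = -7$)
$g{\left(q,O \right)} = -16$ ($g{\left(q,O \right)} = 4 \left(-4\right) = -16$)
$u{\left(r \right)} = -7 - r$
$g{\left(-1,0 \right)} \left(u{\left(4 \right)} + 16\right) = - 16 \left(\left(-7 - 4\right) + 16\right) = - 16 \left(-11 + 16\right) = \left(-16\right) 5 = -80$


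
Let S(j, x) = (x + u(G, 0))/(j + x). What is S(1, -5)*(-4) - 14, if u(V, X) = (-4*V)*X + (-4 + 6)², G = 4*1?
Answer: -15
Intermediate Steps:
G = 4
u(V, X) = 4 - 4*V*X (u(V, X) = -4*V*X + 2² = -4*V*X + 4 = 4 - 4*V*X)
S(j, x) = (4 + x)/(j + x) (S(j, x) = (x + (4 - 4*4*0))/(j + x) = (x + (4 + 0))/(j + x) = (x + 4)/(j + x) = (4 + x)/(j + x))
S(1, -5)*(-4) - 14 = ((4 - 5)/(1 - 5))*(-4) - 14 = (-1/(-4))*(-4) - 14 = -¼*(-1)*(-4) - 14 = (¼)*(-4) - 14 = -1 - 14 = -15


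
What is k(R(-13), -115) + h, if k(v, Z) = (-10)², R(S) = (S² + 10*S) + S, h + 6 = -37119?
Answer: -37025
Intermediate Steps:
h = -37125 (h = -6 - 37119 = -37125)
R(S) = S² + 11*S
k(v, Z) = 100
k(R(-13), -115) + h = 100 - 37125 = -37025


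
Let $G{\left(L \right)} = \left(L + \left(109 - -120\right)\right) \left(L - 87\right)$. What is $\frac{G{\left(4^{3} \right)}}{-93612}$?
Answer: $\frac{6739}{93612} \approx 0.071989$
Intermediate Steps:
$G{\left(L \right)} = \left(-87 + L\right) \left(229 + L\right)$ ($G{\left(L \right)} = \left(L + \left(109 + 120\right)\right) \left(-87 + L\right) = \left(L + 229\right) \left(-87 + L\right) = \left(229 + L\right) \left(-87 + L\right) = \left(-87 + L\right) \left(229 + L\right)$)
$\frac{G{\left(4^{3} \right)}}{-93612} = \frac{-19923 + \left(4^{3}\right)^{2} + 142 \cdot 4^{3}}{-93612} = \left(-19923 + 64^{2} + 142 \cdot 64\right) \left(- \frac{1}{93612}\right) = \left(-19923 + 4096 + 9088\right) \left(- \frac{1}{93612}\right) = \left(-6739\right) \left(- \frac{1}{93612}\right) = \frac{6739}{93612}$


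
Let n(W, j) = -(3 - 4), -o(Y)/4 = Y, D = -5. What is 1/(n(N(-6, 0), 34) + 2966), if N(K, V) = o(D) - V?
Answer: 1/2967 ≈ 0.00033704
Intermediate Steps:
o(Y) = -4*Y
N(K, V) = 20 - V (N(K, V) = -4*(-5) - V = 20 - V)
n(W, j) = 1 (n(W, j) = -1*(-1) = 1)
1/(n(N(-6, 0), 34) + 2966) = 1/(1 + 2966) = 1/2967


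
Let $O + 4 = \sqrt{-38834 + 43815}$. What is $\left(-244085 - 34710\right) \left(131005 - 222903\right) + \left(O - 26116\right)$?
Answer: $25620676790 + \sqrt{4981} \approx 2.5621 \cdot 10^{10}$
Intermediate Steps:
$O = -4 + \sqrt{4981}$ ($O = -4 + \sqrt{-38834 + 43815} = -4 + \sqrt{4981} \approx 66.576$)
$\left(-244085 - 34710\right) \left(131005 - 222903\right) + \left(O - 26116\right) = \left(-244085 - 34710\right) \left(131005 - 222903\right) - \left(26120 - \sqrt{4981}\right) = \left(-278795\right) \left(-91898\right) - \left(26120 - \sqrt{4981}\right) = 25620702910 - \left(26120 - \sqrt{4981}\right) = 25620676790 + \sqrt{4981}$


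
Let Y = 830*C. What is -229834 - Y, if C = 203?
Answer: -398324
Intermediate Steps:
Y = 168490 (Y = 830*203 = 168490)
-229834 - Y = -229834 - 1*168490 = -229834 - 168490 = -398324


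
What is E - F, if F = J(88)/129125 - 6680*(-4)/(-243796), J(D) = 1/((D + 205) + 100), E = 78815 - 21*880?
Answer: 186612003408383426/3092925572625 ≈ 60335.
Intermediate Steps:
E = 60335 (E = 78815 - 18480 = 60335)
J(D) = 1/(305 + D) (J(D) = 1/((205 + D) + 100) = 1/(305 + D))
F = -338984054051/3092925572625 (F = 1/((305 + 88)*129125) - 6680*(-4)/(-243796) = (1/129125)/393 + 26720*(-1/243796) = (1/393)*(1/129125) - 6680/60949 = 1/50746125 - 6680/60949 = -338984054051/3092925572625 ≈ -0.10960)
E - F = 60335 - 1*(-338984054051/3092925572625) = 60335 + 338984054051/3092925572625 = 186612003408383426/3092925572625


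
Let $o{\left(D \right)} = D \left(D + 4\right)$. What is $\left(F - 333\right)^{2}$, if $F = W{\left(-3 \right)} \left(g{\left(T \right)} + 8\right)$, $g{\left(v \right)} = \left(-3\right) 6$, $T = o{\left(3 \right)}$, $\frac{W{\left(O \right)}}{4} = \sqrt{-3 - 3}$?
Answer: $101289 + 26640 i \sqrt{6} \approx 1.0129 \cdot 10^{5} + 65254.0 i$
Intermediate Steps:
$W{\left(O \right)} = 4 i \sqrt{6}$ ($W{\left(O \right)} = 4 \sqrt{-3 - 3} = 4 \sqrt{-6} = 4 i \sqrt{6}$)
$o{\left(D \right)} = D \left(4 + D\right)$
$T = 21$ ($T = 3 \left(4 + 3\right) = 3 \cdot 7 = 21$)
$g{\left(v \right)} = -18$
$F = - 40 i \sqrt{6}$ ($F = 4 i \sqrt{6} \left(-18 + 8\right) = 4 i \sqrt{6} \left(-10\right) = - 40 i \sqrt{6} \approx - 97.98 i$)
$\left(F - 333\right)^{2} = \left(- 40 i \sqrt{6} - 333\right)^{2} = \left(-333 - 40 i \sqrt{6}\right)^{2}$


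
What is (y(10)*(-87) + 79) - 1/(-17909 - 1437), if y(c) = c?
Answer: -15302685/19346 ≈ -791.00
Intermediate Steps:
(y(10)*(-87) + 79) - 1/(-17909 - 1437) = (10*(-87) + 79) - 1/(-17909 - 1437) = (-870 + 79) - 1/(-19346) = -791 - 1*(-1/19346) = -791 + 1/19346 = -15302685/19346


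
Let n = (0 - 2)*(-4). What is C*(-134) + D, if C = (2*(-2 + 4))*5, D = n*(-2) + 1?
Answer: -2695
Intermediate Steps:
n = 8 (n = -2*(-4) = 8)
D = -15 (D = 8*(-2) + 1 = -16 + 1 = -15)
C = 20 (C = (2*2)*5 = 4*5 = 20)
C*(-134) + D = 20*(-134) - 15 = -2680 - 15 = -2695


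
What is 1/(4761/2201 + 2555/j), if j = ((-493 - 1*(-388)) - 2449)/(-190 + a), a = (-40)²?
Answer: -2810677/3958526478 ≈ -0.00071003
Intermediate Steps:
a = 1600
j = -1277/705 (j = ((-493 - 1*(-388)) - 2449)/(-190 + 1600) = ((-493 + 388) - 2449)/1410 = (-105 - 2449)*(1/1410) = -2554*1/1410 = -1277/705 ≈ -1.8113)
1/(4761/2201 + 2555/j) = 1/(4761/2201 + 2555/(-1277/705)) = 1/(4761*(1/2201) + 2555*(-705/1277)) = 1/(4761/2201 - 1801275/1277) = 1/(-3958526478/2810677) = -2810677/3958526478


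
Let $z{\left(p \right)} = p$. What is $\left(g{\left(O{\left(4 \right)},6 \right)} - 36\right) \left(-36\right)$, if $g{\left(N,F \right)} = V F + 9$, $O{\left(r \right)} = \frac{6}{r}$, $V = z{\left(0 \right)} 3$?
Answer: $972$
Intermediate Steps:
$V = 0$ ($V = 0 \cdot 3 = 0$)
$g{\left(N,F \right)} = 9$ ($g{\left(N,F \right)} = 0 F + 9 = 0 + 9 = 9$)
$\left(g{\left(O{\left(4 \right)},6 \right)} - 36\right) \left(-36\right) = \left(9 - 36\right) \left(-36\right) = \left(-27\right) \left(-36\right) = 972$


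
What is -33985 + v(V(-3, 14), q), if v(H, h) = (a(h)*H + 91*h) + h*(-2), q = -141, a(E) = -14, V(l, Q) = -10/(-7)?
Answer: -46554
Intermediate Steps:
V(l, Q) = 10/7 (V(l, Q) = -10*(-⅐) = 10/7)
v(H, h) = -14*H + 89*h (v(H, h) = (-14*H + 91*h) + h*(-2) = (-14*H + 91*h) - 2*h = -14*H + 89*h)
-33985 + v(V(-3, 14), q) = -33985 + (-14*10/7 + 89*(-141)) = -33985 + (-20 - 12549) = -33985 - 12569 = -46554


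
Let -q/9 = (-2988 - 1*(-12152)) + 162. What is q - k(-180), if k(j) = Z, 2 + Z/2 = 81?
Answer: -84092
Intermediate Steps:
Z = 158 (Z = -4 + 2*81 = -4 + 162 = 158)
k(j) = 158
q = -83934 (q = -9*((-2988 - 1*(-12152)) + 162) = -9*((-2988 + 12152) + 162) = -9*(9164 + 162) = -9*9326 = -83934)
q - k(-180) = -83934 - 1*158 = -83934 - 158 = -84092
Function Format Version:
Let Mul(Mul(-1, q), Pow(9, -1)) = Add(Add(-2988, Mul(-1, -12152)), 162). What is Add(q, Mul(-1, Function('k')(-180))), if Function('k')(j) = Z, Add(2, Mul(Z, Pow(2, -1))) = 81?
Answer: -84092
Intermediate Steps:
Z = 158 (Z = Add(-4, Mul(2, 81)) = Add(-4, 162) = 158)
Function('k')(j) = 158
q = -83934 (q = Mul(-9, Add(Add(-2988, Mul(-1, -12152)), 162)) = Mul(-9, Add(Add(-2988, 12152), 162)) = Mul(-9, Add(9164, 162)) = Mul(-9, 9326) = -83934)
Add(q, Mul(-1, Function('k')(-180))) = Add(-83934, Mul(-1, 158)) = Add(-83934, -158) = -84092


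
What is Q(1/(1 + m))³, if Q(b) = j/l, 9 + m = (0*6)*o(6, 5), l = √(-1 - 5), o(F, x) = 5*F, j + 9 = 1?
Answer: -128*I*√6/9 ≈ -34.837*I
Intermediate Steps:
j = -8 (j = -9 + 1 = -8)
l = I*√6 (l = √(-6) = I*√6 ≈ 2.4495*I)
m = -9 (m = -9 + (0*6)*(5*6) = -9 + 0*30 = -9 + 0 = -9)
Q(b) = 4*I*√6/3 (Q(b) = -8*(-I*√6/6) = -(-4)*I*√6/3 = 4*I*√6/3)
Q(1/(1 + m))³ = (4*I*√6/3)³ = -128*I*√6/9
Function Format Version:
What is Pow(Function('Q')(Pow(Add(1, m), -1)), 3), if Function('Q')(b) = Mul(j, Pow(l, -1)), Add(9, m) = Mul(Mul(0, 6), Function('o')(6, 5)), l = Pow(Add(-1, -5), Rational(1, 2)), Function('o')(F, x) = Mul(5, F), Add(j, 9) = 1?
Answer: Mul(Rational(-128, 9), I, Pow(6, Rational(1, 2))) ≈ Mul(-34.837, I)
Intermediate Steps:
j = -8 (j = Add(-9, 1) = -8)
l = Mul(I, Pow(6, Rational(1, 2))) (l = Pow(-6, Rational(1, 2)) = Mul(I, Pow(6, Rational(1, 2))) ≈ Mul(2.4495, I))
m = -9 (m = Add(-9, Mul(Mul(0, 6), Mul(5, 6))) = Add(-9, Mul(0, 30)) = Add(-9, 0) = -9)
Function('Q')(b) = Mul(Rational(4, 3), I, Pow(6, Rational(1, 2))) (Function('Q')(b) = Mul(-8, Pow(Mul(I, Pow(6, Rational(1, 2))), -1)) = Mul(-8, Mul(Rational(-1, 6), I, Pow(6, Rational(1, 2)))) = Mul(Rational(4, 3), I, Pow(6, Rational(1, 2))))
Pow(Function('Q')(Pow(Add(1, m), -1)), 3) = Pow(Mul(Rational(4, 3), I, Pow(6, Rational(1, 2))), 3) = Mul(Rational(-128, 9), I, Pow(6, Rational(1, 2)))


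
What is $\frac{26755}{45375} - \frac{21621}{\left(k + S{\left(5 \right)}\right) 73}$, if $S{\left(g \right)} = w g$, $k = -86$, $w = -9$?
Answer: $\frac{247382188}{86784225} \approx 2.8505$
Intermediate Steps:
$S{\left(g \right)} = - 9 g$
$\frac{26755}{45375} - \frac{21621}{\left(k + S{\left(5 \right)}\right) 73} = \frac{26755}{45375} - \frac{21621}{\left(-86 - 45\right) 73} = 26755 \cdot \frac{1}{45375} - \frac{21621}{\left(-86 - 45\right) 73} = \frac{5351}{9075} - \frac{21621}{\left(-131\right) 73} = \frac{5351}{9075} - \frac{21621}{-9563} = \frac{5351}{9075} - - \frac{21621}{9563} = \frac{5351}{9075} + \frac{21621}{9563} = \frac{247382188}{86784225}$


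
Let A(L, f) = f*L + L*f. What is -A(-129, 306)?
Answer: 78948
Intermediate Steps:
A(L, f) = 2*L*f (A(L, f) = L*f + L*f = 2*L*f)
-A(-129, 306) = -2*(-129)*306 = -1*(-78948) = 78948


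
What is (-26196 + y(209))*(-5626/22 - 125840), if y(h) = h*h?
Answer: -24252621705/11 ≈ -2.2048e+9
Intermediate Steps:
y(h) = h²
(-26196 + y(209))*(-5626/22 - 125840) = (-26196 + 209²)*(-5626/22 - 125840) = (-26196 + 43681)*((1/22)*(-5626) - 125840) = 17485*(-2813/11 - 125840) = 17485*(-1387053/11) = -24252621705/11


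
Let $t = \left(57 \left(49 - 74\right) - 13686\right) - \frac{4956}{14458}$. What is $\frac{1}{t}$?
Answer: $- \frac{7229}{109239897} \approx -6.6175 \cdot 10^{-5}$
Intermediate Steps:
$t = - \frac{109239897}{7229}$ ($t = \left(57 \left(-25\right) - 13686\right) - \frac{2478}{7229} = \left(-1425 - 13686\right) - \frac{2478}{7229} = -15111 - \frac{2478}{7229} = - \frac{109239897}{7229} \approx -15111.0$)
$\frac{1}{t} = \frac{1}{- \frac{109239897}{7229}} = - \frac{7229}{109239897}$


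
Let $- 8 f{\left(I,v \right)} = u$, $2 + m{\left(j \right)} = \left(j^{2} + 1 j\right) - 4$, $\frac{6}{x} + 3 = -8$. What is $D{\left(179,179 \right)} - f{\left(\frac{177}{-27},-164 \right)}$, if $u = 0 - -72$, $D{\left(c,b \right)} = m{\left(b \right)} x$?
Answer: $- \frac{193185}{11} \approx -17562.0$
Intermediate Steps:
$x = - \frac{6}{11}$ ($x = \frac{6}{-3 - 8} = \frac{6}{-11} = 6 \left(- \frac{1}{11}\right) = - \frac{6}{11} \approx -0.54545$)
$m{\left(j \right)} = -6 + j + j^{2}$ ($m{\left(j \right)} = -2 - \left(4 - j - j^{2}\right) = -2 + \left(-4 + j + j^{2}\right) = -6 + j + j^{2}$)
$D{\left(c,b \right)} = \frac{36}{11} - \frac{6 b}{11} - \frac{6 b^{2}}{11}$ ($D{\left(c,b \right)} = \left(-6 + b + b^{2}\right) \left(- \frac{6}{11}\right) = \frac{36}{11} - \frac{6 b}{11} - \frac{6 b^{2}}{11}$)
$u = 72$ ($u = 0 + 72 = 72$)
$f{\left(I,v \right)} = -9$ ($f{\left(I,v \right)} = \left(- \frac{1}{8}\right) 72 = -9$)
$D{\left(179,179 \right)} - f{\left(\frac{177}{-27},-164 \right)} = \left(\frac{36}{11} - \frac{1074}{11} - \frac{6 \cdot 179^{2}}{11}\right) - -9 = \left(\frac{36}{11} - \frac{1074}{11} - \frac{192246}{11}\right) + 9 = - \frac{193284}{11} + 9 = - \frac{193185}{11}$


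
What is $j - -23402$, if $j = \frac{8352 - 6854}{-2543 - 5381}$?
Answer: $\frac{13245425}{566} \approx 23402.0$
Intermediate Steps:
$j = - \frac{107}{566}$ ($j = \frac{1498}{-7924} = 1498 \left(- \frac{1}{7924}\right) = - \frac{107}{566} \approx -0.18905$)
$j - -23402 = - \frac{107}{566} - -23402 = - \frac{107}{566} + 23402 = \frac{13245425}{566}$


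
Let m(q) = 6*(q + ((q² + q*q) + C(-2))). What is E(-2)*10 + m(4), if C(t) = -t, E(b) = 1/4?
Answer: 461/2 ≈ 230.50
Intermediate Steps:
E(b) = ¼
m(q) = 12 + 6*q + 12*q² (m(q) = 6*(q + ((q² + q*q) - 1*(-2))) = 6*(q + ((q² + q²) + 2)) = 6*(q + (2*q² + 2)) = 6*(q + (2 + 2*q²)) = 6*(2 + q + 2*q²) = 12 + 6*q + 12*q²)
E(-2)*10 + m(4) = (¼)*10 + (12 + 6*4 + 12*4²) = 5/2 + (12 + 24 + 12*16) = 5/2 + (12 + 24 + 192) = 5/2 + 228 = 461/2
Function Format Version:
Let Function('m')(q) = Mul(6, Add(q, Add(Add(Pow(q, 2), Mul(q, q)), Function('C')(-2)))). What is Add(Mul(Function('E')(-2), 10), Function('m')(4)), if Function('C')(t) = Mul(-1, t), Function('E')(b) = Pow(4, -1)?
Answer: Rational(461, 2) ≈ 230.50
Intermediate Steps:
Function('E')(b) = Rational(1, 4)
Function('m')(q) = Add(12, Mul(6, q), Mul(12, Pow(q, 2))) (Function('m')(q) = Mul(6, Add(q, Add(Add(Pow(q, 2), Mul(q, q)), Mul(-1, -2)))) = Mul(6, Add(q, Add(Add(Pow(q, 2), Pow(q, 2)), 2))) = Mul(6, Add(q, Add(Mul(2, Pow(q, 2)), 2))) = Mul(6, Add(q, Add(2, Mul(2, Pow(q, 2))))) = Mul(6, Add(2, q, Mul(2, Pow(q, 2)))) = Add(12, Mul(6, q), Mul(12, Pow(q, 2))))
Add(Mul(Function('E')(-2), 10), Function('m')(4)) = Add(Mul(Rational(1, 4), 10), Add(12, Mul(6, 4), Mul(12, Pow(4, 2)))) = Add(Rational(5, 2), Add(12, 24, Mul(12, 16))) = Add(Rational(5, 2), Add(12, 24, 192)) = Add(Rational(5, 2), 228) = Rational(461, 2)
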